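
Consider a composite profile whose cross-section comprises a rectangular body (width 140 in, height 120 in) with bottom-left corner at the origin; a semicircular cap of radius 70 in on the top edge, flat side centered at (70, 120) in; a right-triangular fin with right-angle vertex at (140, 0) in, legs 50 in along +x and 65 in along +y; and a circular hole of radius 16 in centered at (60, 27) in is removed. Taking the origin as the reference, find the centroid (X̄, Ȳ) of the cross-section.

rectangular body: A = 140 × 120 = 16800.00, centroid at (70.00, 60.00).
semicircular top: A = ½π·70² = 7696.90, centroid at (70.00, 149.71).
triangular fin: A = ½·50·65 = 1625.00, centroid at (156.67, 21.67).
hole: A = −π·16² = -804.25, centroid at (60.00, 27.00).
ΣA = 25317.65 in², ΣAX̄ = 1921111.61 in³, ΣAȲ = 2173788.55 in³.
X̄ = 1921111.61/25317.65 = 75.88 in; Ȳ = 2173788.55/25317.65 = 85.86 in.

X̄ = 75.88 in, Ȳ = 85.86 in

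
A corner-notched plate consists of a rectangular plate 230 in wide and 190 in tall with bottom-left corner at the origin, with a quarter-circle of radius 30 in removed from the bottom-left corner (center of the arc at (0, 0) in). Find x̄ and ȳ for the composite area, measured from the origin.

x̄ = 116.68 in, ȳ = 96.35 in

Part | A | x̄ᵢ | ȳᵢ | A·x̄ᵢ | A·ȳᵢ
plate | 43700.00 | 115.00 | 95.00 | 5025500.00 | 4151500.00
removed quarter-circle | -706.86 | 12.73 | 12.73 | -9000.00 | -9000.00
Σ | 42993.14 |  |  | 5016500.00 | 4142500.00
x̄ = 5016500.00 / 42993.14 = 116.68 in
ȳ = 4142500.00 / 42993.14 = 96.35 in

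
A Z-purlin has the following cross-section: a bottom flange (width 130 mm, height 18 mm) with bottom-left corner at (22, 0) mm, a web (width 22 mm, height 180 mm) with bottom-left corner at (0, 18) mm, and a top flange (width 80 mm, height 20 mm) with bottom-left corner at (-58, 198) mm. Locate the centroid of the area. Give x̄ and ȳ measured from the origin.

bottom flange: A = 130 × 18 = 2340.00, centroid at (87.00, 9.00).
web: A = 22 × 180 = 3960.00, centroid at (11.00, 108.00).
top flange: A = 80 × 20 = 1600.00, centroid at (-18.00, 208.00).
ΣA = 7900.00 mm²
ΣAx̄ = (2340.00)(87.00) + (3960.00)(11.00) + (1600.00)(-18.00) = 218340.00 mm³
ΣAȳ = (2340.00)(9.00) + (3960.00)(108.00) + (1600.00)(208.00) = 781540.00 mm³
x̄ = 218340.00 / 7900.00 = 27.64 mm
ȳ = 781540.00 / 7900.00 = 98.93 mm

x̄ = 27.64 mm, ȳ = 98.93 mm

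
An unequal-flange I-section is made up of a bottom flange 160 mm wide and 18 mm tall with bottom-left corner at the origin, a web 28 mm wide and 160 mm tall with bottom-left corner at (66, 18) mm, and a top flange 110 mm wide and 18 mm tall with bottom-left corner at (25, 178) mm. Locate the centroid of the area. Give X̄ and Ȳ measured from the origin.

X̄ = 80.00 mm, Ȳ = 89.42 mm

Part | A | x̄ᵢ | ȳᵢ | A·x̄ᵢ | A·ȳᵢ
bottom flange | 2880.00 | 80.00 | 9.00 | 230400.00 | 25920.00
web | 4480.00 | 80.00 | 98.00 | 358400.00 | 439040.00
top flange | 1980.00 | 80.00 | 187.00 | 158400.00 | 370260.00
Σ | 9340.00 |  |  | 747200.00 | 835220.00
X̄ = 747200.00 / 9340.00 = 80.00 mm
Ȳ = 835220.00 / 9340.00 = 89.42 mm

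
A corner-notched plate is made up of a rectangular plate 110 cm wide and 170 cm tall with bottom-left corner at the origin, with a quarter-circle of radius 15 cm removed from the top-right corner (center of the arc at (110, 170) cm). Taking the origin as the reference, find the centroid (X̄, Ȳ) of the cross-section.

X̄ = 54.54 cm, Ȳ = 84.25 cm

Part | A | x̄ᵢ | ȳᵢ | A·x̄ᵢ | A·ȳᵢ
plate | 18700.00 | 55.00 | 85.00 | 1028500.00 | 1589500.00
removed quarter-circle | -176.71 | 103.63 | 163.63 | -18313.60 | -28916.48
Σ | 18523.29 |  |  | 1010186.40 | 1560583.52
X̄ = 1010186.40 / 18523.29 = 54.54 cm
Ȳ = 1560583.52 / 18523.29 = 84.25 cm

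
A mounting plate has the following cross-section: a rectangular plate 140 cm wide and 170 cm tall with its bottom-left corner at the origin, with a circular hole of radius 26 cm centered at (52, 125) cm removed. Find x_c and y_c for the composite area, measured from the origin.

x_c = 71.76 cm, y_c = 81.08 cm

plate: A = 140 × 170 = 23800.00, centroid at (70.00, 85.00).
hole: A = −π·26² = -2123.72, centroid at (52.00, 125.00).
ΣA = 21676.28 cm², ΣAx_c = 1555566.74 cm³, ΣAy_c = 1757535.42 cm³.
x_c = 1555566.74/21676.28 = 71.76 cm; y_c = 1757535.42/21676.28 = 81.08 cm.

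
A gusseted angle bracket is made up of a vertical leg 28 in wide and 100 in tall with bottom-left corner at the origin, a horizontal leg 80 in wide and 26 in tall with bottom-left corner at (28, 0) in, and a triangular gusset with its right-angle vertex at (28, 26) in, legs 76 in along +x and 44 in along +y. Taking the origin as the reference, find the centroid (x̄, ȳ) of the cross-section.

vertical leg: A = 28 × 100 = 2800.00, centroid at (14.00, 50.00).
horizontal leg: A = 80 × 26 = 2080.00, centroid at (68.00, 13.00).
gusset: A = ½·76·44 = 1672.00, centroid at (53.33, 40.67).
ΣA = 6552.00 in², ΣAx̄ = 269813.33 in³, ΣAȳ = 235034.67 in³.
x̄ = 269813.33/6552.00 = 41.18 in; ȳ = 235034.67/6552.00 = 35.87 in.

x̄ = 41.18 in, ȳ = 35.87 in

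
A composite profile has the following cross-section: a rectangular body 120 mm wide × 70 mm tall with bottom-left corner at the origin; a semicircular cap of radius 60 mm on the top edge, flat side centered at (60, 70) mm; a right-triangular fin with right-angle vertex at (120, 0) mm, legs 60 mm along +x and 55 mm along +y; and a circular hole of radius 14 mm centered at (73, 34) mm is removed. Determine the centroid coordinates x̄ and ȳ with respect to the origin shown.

Part | A | x̄ᵢ | ȳᵢ | A·x̄ᵢ | A·ȳᵢ
rectangular body | 8400.00 | 60.00 | 35.00 | 504000.00 | 294000.00
semicircular top | 5654.87 | 60.00 | 95.46 | 339292.01 | 539840.67
triangular fin | 1650.00 | 140.00 | 18.33 | 231000.00 | 30250.00
hole | -615.75 | 73.00 | 34.00 | -44949.91 | -20935.57
Σ | 15089.11 |  |  | 1029342.10 | 843155.10
x̄ = 1029342.10 / 15089.11 = 68.22 mm
ȳ = 843155.10 / 15089.11 = 55.88 mm

x̄ = 68.22 mm, ȳ = 55.88 mm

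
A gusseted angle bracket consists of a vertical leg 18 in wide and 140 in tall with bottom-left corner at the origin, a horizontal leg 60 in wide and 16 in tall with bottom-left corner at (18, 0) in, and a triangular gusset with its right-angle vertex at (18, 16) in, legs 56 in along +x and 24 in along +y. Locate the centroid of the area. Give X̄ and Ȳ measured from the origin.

X̄ = 22.50 in, Ȳ = 48.22 in

Part | A | x̄ᵢ | ȳᵢ | A·x̄ᵢ | A·ȳᵢ
vertical leg | 2520.00 | 9.00 | 70.00 | 22680.00 | 176400.00
horizontal leg | 960.00 | 48.00 | 8.00 | 46080.00 | 7680.00
gusset | 672.00 | 36.67 | 24.00 | 24640.00 | 16128.00
Σ | 4152.00 |  |  | 93400.00 | 200208.00
X̄ = 93400.00 / 4152.00 = 22.50 in
Ȳ = 200208.00 / 4152.00 = 48.22 in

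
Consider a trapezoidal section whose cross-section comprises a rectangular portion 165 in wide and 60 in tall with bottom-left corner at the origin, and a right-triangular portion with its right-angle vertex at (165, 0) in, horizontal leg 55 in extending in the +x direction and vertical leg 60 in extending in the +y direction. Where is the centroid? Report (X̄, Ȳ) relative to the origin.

X̄ = 96.90 in, Ȳ = 28.57 in

Part | A | x̄ᵢ | ȳᵢ | A·x̄ᵢ | A·ȳᵢ
rectangular portion | 9900.00 | 82.50 | 30.00 | 816750.00 | 297000.00
triangular portion | 1650.00 | 183.33 | 20.00 | 302500.00 | 33000.00
Σ | 11550.00 |  |  | 1119250.00 | 330000.00
X̄ = 1119250.00 / 11550.00 = 96.90 in
Ȳ = 330000.00 / 11550.00 = 28.57 in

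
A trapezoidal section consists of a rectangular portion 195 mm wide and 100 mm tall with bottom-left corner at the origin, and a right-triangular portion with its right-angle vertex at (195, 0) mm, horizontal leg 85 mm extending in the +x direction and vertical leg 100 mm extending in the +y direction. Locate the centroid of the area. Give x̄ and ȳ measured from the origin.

rectangular portion: A = 195 × 100 = 19500.00, centroid at (97.50, 50.00).
triangular portion: A = ½·85·100 = 4250.00, centroid at (223.33, 33.33).
ΣA = 23750.00 mm²
ΣAx̄ = (19500.00)(97.50) + (4250.00)(223.33) = 2850416.67 mm³
ΣAȳ = (19500.00)(50.00) + (4250.00)(33.33) = 1116666.67 mm³
x̄ = 2850416.67 / 23750.00 = 120.02 mm
ȳ = 1116666.67 / 23750.00 = 47.02 mm

x̄ = 120.02 mm, ȳ = 47.02 mm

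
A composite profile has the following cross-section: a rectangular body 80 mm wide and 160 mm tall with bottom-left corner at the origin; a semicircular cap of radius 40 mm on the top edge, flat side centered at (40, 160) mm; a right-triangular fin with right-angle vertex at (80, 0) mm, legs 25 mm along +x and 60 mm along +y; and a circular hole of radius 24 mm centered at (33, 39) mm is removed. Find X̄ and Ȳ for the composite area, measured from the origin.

rectangular body: A = 80 × 160 = 12800.00, centroid at (40.00, 80.00).
semicircular top: A = ½π·40² = 2513.27, centroid at (40.00, 176.98).
triangular fin: A = ½·25·60 = 750.00, centroid at (88.33, 20.00).
hole: A = −π·24² = -1809.56, centroid at (33.00, 39.00).
ΣA = 14253.72 mm², ΣAX̄ = 619065.57 mm³, ΣAȲ = 1413217.79 mm³.
X̄ = 619065.57/14253.72 = 43.43 mm; Ȳ = 1413217.79/14253.72 = 99.15 mm.

X̄ = 43.43 mm, Ȳ = 99.15 mm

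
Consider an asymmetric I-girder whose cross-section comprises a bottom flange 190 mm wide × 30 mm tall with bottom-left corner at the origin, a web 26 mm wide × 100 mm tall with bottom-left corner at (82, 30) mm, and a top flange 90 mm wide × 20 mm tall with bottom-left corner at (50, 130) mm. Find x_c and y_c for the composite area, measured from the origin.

x_c = 95.00 mm, y_c = 54.01 mm

bottom flange: A = 190 × 30 = 5700.00, centroid at (95.00, 15.00).
web: A = 26 × 100 = 2600.00, centroid at (95.00, 80.00).
top flange: A = 90 × 20 = 1800.00, centroid at (95.00, 140.00).
ΣA = 10100.00 mm², ΣAx_c = 959500.00 mm³, ΣAy_c = 545500.00 mm³.
x_c = 959500.00/10100.00 = 95.00 mm; y_c = 545500.00/10100.00 = 54.01 mm.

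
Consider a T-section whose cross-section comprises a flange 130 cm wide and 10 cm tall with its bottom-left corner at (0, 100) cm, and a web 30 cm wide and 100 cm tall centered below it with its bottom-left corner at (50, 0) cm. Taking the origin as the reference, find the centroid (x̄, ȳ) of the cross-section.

web: A = 30 × 100 = 3000.00, centroid at (65.00, 50.00).
flange: A = 130 × 10 = 1300.00, centroid at (65.00, 105.00).
ΣA = 4300.00 cm², ΣAx̄ = 279500.00 cm³, ΣAȳ = 286500.00 cm³.
x̄ = 279500.00/4300.00 = 65.00 cm; ȳ = 286500.00/4300.00 = 66.63 cm.

x̄ = 65.00 cm, ȳ = 66.63 cm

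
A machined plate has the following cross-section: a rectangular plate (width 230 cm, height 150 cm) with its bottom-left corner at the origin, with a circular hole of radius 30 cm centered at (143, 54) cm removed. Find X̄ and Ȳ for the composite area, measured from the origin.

X̄ = 112.50 cm, Ȳ = 76.87 cm

Part | A | x̄ᵢ | ȳᵢ | A·x̄ᵢ | A·ȳᵢ
plate | 34500.00 | 115.00 | 75.00 | 3967500.00 | 2587500.00
hole | -2827.43 | 143.00 | 54.00 | -404322.97 | -152681.40
Σ | 31672.57 |  |  | 3563177.03 | 2434818.60
X̄ = 3563177.03 / 31672.57 = 112.50 cm
Ȳ = 2434818.60 / 31672.57 = 76.87 cm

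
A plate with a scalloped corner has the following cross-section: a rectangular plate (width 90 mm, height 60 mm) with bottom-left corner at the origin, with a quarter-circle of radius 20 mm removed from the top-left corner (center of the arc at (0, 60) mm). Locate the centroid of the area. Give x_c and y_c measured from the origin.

Part | A | x̄ᵢ | ȳᵢ | A·x̄ᵢ | A·ȳᵢ
plate | 5400.00 | 45.00 | 30.00 | 243000.00 | 162000.00
removed quarter-circle | -314.16 | 8.49 | 51.51 | -2666.67 | -16182.89
Σ | 5085.84 |  |  | 240333.33 | 145817.11
x_c = 240333.33 / 5085.84 = 47.26 mm
y_c = 145817.11 / 5085.84 = 28.67 mm

x_c = 47.26 mm, y_c = 28.67 mm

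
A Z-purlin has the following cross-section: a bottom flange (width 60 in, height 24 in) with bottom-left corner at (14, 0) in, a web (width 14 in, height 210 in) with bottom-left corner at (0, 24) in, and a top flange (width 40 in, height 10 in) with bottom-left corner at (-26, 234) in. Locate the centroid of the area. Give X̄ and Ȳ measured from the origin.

bottom flange: A = 60 × 24 = 1440.00, centroid at (44.00, 12.00).
web: A = 14 × 210 = 2940.00, centroid at (7.00, 129.00).
top flange: A = 40 × 10 = 400.00, centroid at (-6.00, 239.00).
ΣA = 4780.00 in², ΣAX̄ = 81540.00 in³, ΣAȲ = 492140.00 in³.
X̄ = 81540.00/4780.00 = 17.06 in; Ȳ = 492140.00/4780.00 = 102.96 in.

X̄ = 17.06 in, Ȳ = 102.96 in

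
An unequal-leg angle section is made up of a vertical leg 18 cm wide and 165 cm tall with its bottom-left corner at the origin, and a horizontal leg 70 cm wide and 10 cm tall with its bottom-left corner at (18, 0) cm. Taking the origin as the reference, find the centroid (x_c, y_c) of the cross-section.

vertical leg: A = 18 × 165 = 2970.00, centroid at (9.00, 82.50).
horizontal leg: A = 70 × 10 = 700.00, centroid at (53.00, 5.00).
ΣA = 3670.00 cm², ΣAx_c = 63830.00 cm³, ΣAy_c = 248525.00 cm³.
x_c = 63830.00/3670.00 = 17.39 cm; y_c = 248525.00/3670.00 = 67.72 cm.

x_c = 17.39 cm, y_c = 67.72 cm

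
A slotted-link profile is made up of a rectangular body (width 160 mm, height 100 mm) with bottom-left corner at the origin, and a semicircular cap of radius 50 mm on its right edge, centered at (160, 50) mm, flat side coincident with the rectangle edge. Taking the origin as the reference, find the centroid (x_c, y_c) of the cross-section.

x_c = 99.95 mm, y_c = 50.00 mm

rectangular body: A = 160 × 100 = 16000.00, centroid at (80.00, 50.00).
semicircular end: A = ½π·50² = 3926.99, centroid at (181.22, 50.00).
ΣA = 19926.99 mm², ΣAx_c = 1991651.86 mm³, ΣAy_c = 996349.54 mm³.
x_c = 1991651.86/19926.99 = 99.95 mm; y_c = 996349.54/19926.99 = 50.00 mm.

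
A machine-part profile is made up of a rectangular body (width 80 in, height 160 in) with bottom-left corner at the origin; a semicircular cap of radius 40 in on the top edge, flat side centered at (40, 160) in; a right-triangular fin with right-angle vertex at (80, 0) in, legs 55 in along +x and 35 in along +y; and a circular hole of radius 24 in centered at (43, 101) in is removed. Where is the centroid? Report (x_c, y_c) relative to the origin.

x_c = 43.51 in, y_c = 89.67 in

rectangular body: A = 80 × 160 = 12800.00, centroid at (40.00, 80.00).
semicircular top: A = ½π·40² = 2513.27, centroid at (40.00, 176.98).
triangular fin: A = ½·55·35 = 962.50, centroid at (98.33, 11.67).
hole: A = −π·24² = -1809.56, centroid at (43.00, 101.00).
ΣA = 14466.22 in²
ΣAx_c = (12800.00)(40.00) + (2513.27)(40.00) + (962.50)(98.33) + (-1809.56)(43.00) = 629365.83 in³
ΣAy_c = (12800.00)(80.00) + (2513.27)(176.98) + (962.50)(11.67) + (-1809.56)(101.00) = 1297254.40 in³
x_c = 629365.83 / 14466.22 = 43.51 in
y_c = 1297254.40 / 14466.22 = 89.67 in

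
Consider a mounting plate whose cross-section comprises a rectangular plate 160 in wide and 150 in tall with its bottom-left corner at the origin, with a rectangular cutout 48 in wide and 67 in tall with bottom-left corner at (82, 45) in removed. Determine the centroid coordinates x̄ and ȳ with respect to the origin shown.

x̄ = 75.98 in, ȳ = 74.46 in

Part | A | x̄ᵢ | ȳᵢ | A·x̄ᵢ | A·ȳᵢ
plate | 24000.00 | 80.00 | 75.00 | 1920000.00 | 1800000.00
hole | -3216.00 | 106.00 | 78.50 | -340896.00 | -252456.00
Σ | 20784.00 |  |  | 1579104.00 | 1547544.00
x̄ = 1579104.00 / 20784.00 = 75.98 in
ȳ = 1547544.00 / 20784.00 = 74.46 in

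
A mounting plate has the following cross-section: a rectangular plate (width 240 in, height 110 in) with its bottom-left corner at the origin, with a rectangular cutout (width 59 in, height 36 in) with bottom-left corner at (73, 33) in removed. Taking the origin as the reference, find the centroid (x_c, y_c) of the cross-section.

x_c = 121.53 in, y_c = 55.35 in

plate: A = 240 × 110 = 26400.00, centroid at (120.00, 55.00).
hole: A = −(59 × 36) = -2124.00, centroid at (102.50, 51.00).
ΣA = 24276.00 in²
ΣAx_c = (26400.00)(120.00) + (-2124.00)(102.50) = 2950290.00 in³
ΣAy_c = (26400.00)(55.00) + (-2124.00)(51.00) = 1343676.00 in³
x_c = 2950290.00 / 24276.00 = 121.53 in
y_c = 1343676.00 / 24276.00 = 55.35 in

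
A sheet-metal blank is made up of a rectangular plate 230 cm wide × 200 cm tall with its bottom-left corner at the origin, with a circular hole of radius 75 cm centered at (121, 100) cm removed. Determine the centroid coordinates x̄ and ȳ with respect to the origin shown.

Part | A | x̄ᵢ | ȳᵢ | A·x̄ᵢ | A·ȳᵢ
plate | 46000.00 | 115.00 | 100.00 | 5290000.00 | 4600000.00
hole | -17671.46 | 121.00 | 100.00 | -2138246.50 | -1767145.87
Σ | 28328.54 |  |  | 3151753.50 | 2832854.13
x̄ = 3151753.50 / 28328.54 = 111.26 cm
ȳ = 2832854.13 / 28328.54 = 100.00 cm

x̄ = 111.26 cm, ȳ = 100.00 cm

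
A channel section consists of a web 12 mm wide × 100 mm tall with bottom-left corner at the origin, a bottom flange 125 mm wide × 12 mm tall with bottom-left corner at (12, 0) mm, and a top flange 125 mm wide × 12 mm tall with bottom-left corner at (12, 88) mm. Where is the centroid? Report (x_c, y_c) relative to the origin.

web: A = 12 × 100 = 1200.00, centroid at (6.00, 50.00).
bottom flange: A = 125 × 12 = 1500.00, centroid at (74.50, 6.00).
top flange: A = 125 × 12 = 1500.00, centroid at (74.50, 94.00).
ΣA = 4200.00 mm², ΣAx_c = 230700.00 mm³, ΣAy_c = 210000.00 mm³.
x_c = 230700.00/4200.00 = 54.93 mm; y_c = 210000.00/4200.00 = 50.00 mm.

x_c = 54.93 mm, y_c = 50.00 mm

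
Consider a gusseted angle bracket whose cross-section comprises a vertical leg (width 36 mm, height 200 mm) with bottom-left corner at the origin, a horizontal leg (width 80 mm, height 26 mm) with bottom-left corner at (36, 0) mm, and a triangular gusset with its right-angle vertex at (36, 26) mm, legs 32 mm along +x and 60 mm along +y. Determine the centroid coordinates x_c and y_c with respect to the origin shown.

x_c = 32.47 mm, y_c = 77.27 mm

vertical leg: A = 36 × 200 = 7200.00, centroid at (18.00, 100.00).
horizontal leg: A = 80 × 26 = 2080.00, centroid at (76.00, 13.00).
gusset: A = ½·32·60 = 960.00, centroid at (46.67, 46.00).
ΣA = 10240.00 mm²
ΣAx_c = (7200.00)(18.00) + (2080.00)(76.00) + (960.00)(46.67) = 332480.00 mm³
ΣAy_c = (7200.00)(100.00) + (2080.00)(13.00) + (960.00)(46.00) = 791200.00 mm³
x_c = 332480.00 / 10240.00 = 32.47 mm
y_c = 791200.00 / 10240.00 = 77.27 mm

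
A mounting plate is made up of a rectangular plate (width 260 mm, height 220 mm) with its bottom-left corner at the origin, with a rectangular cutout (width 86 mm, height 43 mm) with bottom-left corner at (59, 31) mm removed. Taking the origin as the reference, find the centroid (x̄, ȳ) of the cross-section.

x̄ = 131.94 mm, ȳ = 113.97 mm

Part | A | x̄ᵢ | ȳᵢ | A·x̄ᵢ | A·ȳᵢ
plate | 57200.00 | 130.00 | 110.00 | 7436000.00 | 6292000.00
hole | -3698.00 | 102.00 | 52.50 | -377196.00 | -194145.00
Σ | 53502.00 |  |  | 7058804.00 | 6097855.00
x̄ = 7058804.00 / 53502.00 = 131.94 mm
ȳ = 6097855.00 / 53502.00 = 113.97 mm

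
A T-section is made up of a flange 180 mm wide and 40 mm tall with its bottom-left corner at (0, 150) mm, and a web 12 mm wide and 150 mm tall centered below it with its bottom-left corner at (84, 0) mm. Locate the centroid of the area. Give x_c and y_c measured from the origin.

Part | A | x̄ᵢ | ȳᵢ | A·x̄ᵢ | A·ȳᵢ
web | 1800.00 | 90.00 | 75.00 | 162000.00 | 135000.00
flange | 7200.00 | 90.00 | 170.00 | 648000.00 | 1224000.00
Σ | 9000.00 |  |  | 810000.00 | 1359000.00
x_c = 810000.00 / 9000.00 = 90.00 mm
y_c = 1359000.00 / 9000.00 = 151.00 mm

x_c = 90.00 mm, y_c = 151.00 mm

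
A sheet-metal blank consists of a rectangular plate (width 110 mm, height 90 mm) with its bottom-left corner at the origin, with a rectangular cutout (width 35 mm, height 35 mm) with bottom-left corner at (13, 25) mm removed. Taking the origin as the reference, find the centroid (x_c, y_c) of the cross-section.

Part | A | x̄ᵢ | ȳᵢ | A·x̄ᵢ | A·ȳᵢ
plate | 9900.00 | 55.00 | 45.00 | 544500.00 | 445500.00
hole | -1225.00 | 30.50 | 42.50 | -37362.50 | -52062.50
Σ | 8675.00 |  |  | 507137.50 | 393437.50
x_c = 507137.50 / 8675.00 = 58.46 mm
y_c = 393437.50 / 8675.00 = 45.35 mm

x_c = 58.46 mm, y_c = 45.35 mm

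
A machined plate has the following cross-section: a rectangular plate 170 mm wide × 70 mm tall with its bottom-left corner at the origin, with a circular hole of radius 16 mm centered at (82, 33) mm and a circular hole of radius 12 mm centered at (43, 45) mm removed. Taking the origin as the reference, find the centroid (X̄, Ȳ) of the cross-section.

X̄ = 87.01 mm, Ȳ = 34.73 mm

plate: A = 170 × 70 = 11900.00, centroid at (85.00, 35.00).
hole 1: A = −π·16² = -804.25, centroid at (82.00, 33.00).
hole 2: A = −π·12² = -452.39, centroid at (43.00, 45.00).
ΣA = 10643.36 mm², ΣAX̄ = 926098.95 mm³, ΣAȲ = 369602.30 mm³.
X̄ = 926098.95/10643.36 = 87.01 mm; Ȳ = 369602.30/10643.36 = 34.73 mm.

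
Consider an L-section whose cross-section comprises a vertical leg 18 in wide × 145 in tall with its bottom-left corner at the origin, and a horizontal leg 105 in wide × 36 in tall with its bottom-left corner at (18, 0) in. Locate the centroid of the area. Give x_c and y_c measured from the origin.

x_c = 45.38 in, y_c = 40.26 in

vertical leg: A = 18 × 145 = 2610.00, centroid at (9.00, 72.50).
horizontal leg: A = 105 × 36 = 3780.00, centroid at (70.50, 18.00).
ΣA = 6390.00 in², ΣAx_c = 289980.00 in³, ΣAy_c = 257265.00 in³.
x_c = 289980.00/6390.00 = 45.38 in; y_c = 257265.00/6390.00 = 40.26 in.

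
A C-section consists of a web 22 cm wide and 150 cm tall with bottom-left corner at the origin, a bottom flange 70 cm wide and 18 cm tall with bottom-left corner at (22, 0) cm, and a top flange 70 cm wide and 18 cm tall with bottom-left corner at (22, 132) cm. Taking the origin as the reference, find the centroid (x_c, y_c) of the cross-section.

Part | A | x̄ᵢ | ȳᵢ | A·x̄ᵢ | A·ȳᵢ
web | 3300.00 | 11.00 | 75.00 | 36300.00 | 247500.00
bottom flange | 1260.00 | 57.00 | 9.00 | 71820.00 | 11340.00
top flange | 1260.00 | 57.00 | 141.00 | 71820.00 | 177660.00
Σ | 5820.00 |  |  | 179940.00 | 436500.00
x_c = 179940.00 / 5820.00 = 30.92 cm
y_c = 436500.00 / 5820.00 = 75.00 cm

x_c = 30.92 cm, y_c = 75.00 cm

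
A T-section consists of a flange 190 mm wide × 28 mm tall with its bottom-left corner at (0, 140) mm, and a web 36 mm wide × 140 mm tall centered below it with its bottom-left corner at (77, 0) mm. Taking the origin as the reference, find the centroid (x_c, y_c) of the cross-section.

web: A = 36 × 140 = 5040.00, centroid at (95.00, 70.00).
flange: A = 190 × 28 = 5320.00, centroid at (95.00, 154.00).
ΣA = 10360.00 mm², ΣAx_c = 984200.00 mm³, ΣAy_c = 1172080.00 mm³.
x_c = 984200.00/10360.00 = 95.00 mm; y_c = 1172080.00/10360.00 = 113.14 mm.

x_c = 95.00 mm, y_c = 113.14 mm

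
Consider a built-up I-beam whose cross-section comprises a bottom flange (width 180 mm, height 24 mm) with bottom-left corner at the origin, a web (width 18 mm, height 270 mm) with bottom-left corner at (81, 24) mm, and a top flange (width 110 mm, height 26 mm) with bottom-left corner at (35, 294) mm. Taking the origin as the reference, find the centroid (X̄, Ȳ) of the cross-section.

X̄ = 90.00 mm, Ȳ = 141.41 mm

Part | A | x̄ᵢ | ȳᵢ | A·x̄ᵢ | A·ȳᵢ
bottom flange | 4320.00 | 90.00 | 12.00 | 388800.00 | 51840.00
web | 4860.00 | 90.00 | 159.00 | 437400.00 | 772740.00
top flange | 2860.00 | 90.00 | 307.00 | 257400.00 | 878020.00
Σ | 12040.00 |  |  | 1083600.00 | 1702600.00
X̄ = 1083600.00 / 12040.00 = 90.00 mm
Ȳ = 1702600.00 / 12040.00 = 141.41 mm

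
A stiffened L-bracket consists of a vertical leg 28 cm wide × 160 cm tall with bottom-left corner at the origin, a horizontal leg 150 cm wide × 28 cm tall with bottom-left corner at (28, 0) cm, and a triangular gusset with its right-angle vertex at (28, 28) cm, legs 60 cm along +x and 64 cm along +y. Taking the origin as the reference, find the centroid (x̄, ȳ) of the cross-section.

x̄ = 55.42 cm, ȳ = 48.29 cm

vertical leg: A = 28 × 160 = 4480.00, centroid at (14.00, 80.00).
horizontal leg: A = 150 × 28 = 4200.00, centroid at (103.00, 14.00).
gusset: A = ½·60·64 = 1920.00, centroid at (48.00, 49.33).
ΣA = 10600.00 cm²
ΣAx̄ = (4480.00)(14.00) + (4200.00)(103.00) + (1920.00)(48.00) = 587480.00 cm³
ΣAȳ = (4480.00)(80.00) + (4200.00)(14.00) + (1920.00)(49.33) = 511920.00 cm³
x̄ = 587480.00 / 10600.00 = 55.42 cm
ȳ = 511920.00 / 10600.00 = 48.29 cm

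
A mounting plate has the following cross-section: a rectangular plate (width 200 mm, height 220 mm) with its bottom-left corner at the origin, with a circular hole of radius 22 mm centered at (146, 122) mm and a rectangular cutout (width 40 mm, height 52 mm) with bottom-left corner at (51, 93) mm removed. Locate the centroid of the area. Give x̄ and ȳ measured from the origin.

plate: A = 200 × 220 = 44000.00, centroid at (100.00, 110.00).
hole 1: A = −π·22² = -1520.53, centroid at (146.00, 122.00).
hole 2: A = −(40 × 52) = -2080.00, centroid at (71.00, 119.00).
ΣA = 40399.47 mm², ΣAx̄ = 4030322.50 mm³, ΣAȳ = 4406975.24 mm³.
x̄ = 4030322.50/40399.47 = 99.76 mm; ȳ = 4406975.24/40399.47 = 109.08 mm.

x̄ = 99.76 mm, ȳ = 109.08 mm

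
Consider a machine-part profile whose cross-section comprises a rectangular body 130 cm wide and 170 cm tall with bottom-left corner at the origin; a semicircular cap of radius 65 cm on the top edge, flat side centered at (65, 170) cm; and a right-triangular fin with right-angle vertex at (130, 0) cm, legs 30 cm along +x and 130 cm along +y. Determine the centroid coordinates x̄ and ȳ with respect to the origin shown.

rectangular body: A = 130 × 170 = 22100.00, centroid at (65.00, 85.00).
semicircular top: A = ½π·65² = 6636.61, centroid at (65.00, 197.59).
triangular fin: A = ½·30·130 = 1950.00, centroid at (140.00, 43.33).
ΣA = 30686.61 cm²
ΣAx̄ = (22100.00)(65.00) + (6636.61)(65.00) + (1950.00)(140.00) = 2140879.94 cm³
ΣAȳ = (22100.00)(85.00) + (6636.61)(197.59) + (1950.00)(43.33) = 3274307.80 cm³
x̄ = 2140879.94 / 30686.61 = 69.77 cm
ȳ = 3274307.80 / 30686.61 = 106.70 cm

x̄ = 69.77 cm, ȳ = 106.70 cm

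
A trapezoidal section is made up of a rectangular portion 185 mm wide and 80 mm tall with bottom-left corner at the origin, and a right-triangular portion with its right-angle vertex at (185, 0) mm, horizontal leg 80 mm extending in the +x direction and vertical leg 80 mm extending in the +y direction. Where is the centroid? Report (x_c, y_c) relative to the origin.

x_c = 113.69 mm, y_c = 37.63 mm

Part | A | x̄ᵢ | ȳᵢ | A·x̄ᵢ | A·ȳᵢ
rectangular portion | 14800.00 | 92.50 | 40.00 | 1369000.00 | 592000.00
triangular portion | 3200.00 | 211.67 | 26.67 | 677333.33 | 85333.33
Σ | 18000.00 |  |  | 2046333.33 | 677333.33
x_c = 2046333.33 / 18000.00 = 113.69 mm
y_c = 677333.33 / 18000.00 = 37.63 mm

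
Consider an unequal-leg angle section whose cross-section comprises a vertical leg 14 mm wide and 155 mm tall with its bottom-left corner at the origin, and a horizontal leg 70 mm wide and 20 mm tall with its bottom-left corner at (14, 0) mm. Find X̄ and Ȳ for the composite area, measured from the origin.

X̄ = 23.47 mm, Ȳ = 51.03 mm

Part | A | x̄ᵢ | ȳᵢ | A·x̄ᵢ | A·ȳᵢ
vertical leg | 2170.00 | 7.00 | 77.50 | 15190.00 | 168175.00
horizontal leg | 1400.00 | 49.00 | 10.00 | 68600.00 | 14000.00
Σ | 3570.00 |  |  | 83790.00 | 182175.00
X̄ = 83790.00 / 3570.00 = 23.47 mm
Ȳ = 182175.00 / 3570.00 = 51.03 mm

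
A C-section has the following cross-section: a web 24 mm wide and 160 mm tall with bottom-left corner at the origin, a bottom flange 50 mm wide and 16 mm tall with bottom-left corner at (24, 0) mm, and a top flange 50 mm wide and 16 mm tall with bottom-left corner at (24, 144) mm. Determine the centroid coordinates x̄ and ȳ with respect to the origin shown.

x̄ = 22.88 mm, ȳ = 80.00 mm

web: A = 24 × 160 = 3840.00, centroid at (12.00, 80.00).
bottom flange: A = 50 × 16 = 800.00, centroid at (49.00, 8.00).
top flange: A = 50 × 16 = 800.00, centroid at (49.00, 152.00).
ΣA = 5440.00 mm², ΣAx̄ = 124480.00 mm³, ΣAȳ = 435200.00 mm³.
x̄ = 124480.00/5440.00 = 22.88 mm; ȳ = 435200.00/5440.00 = 80.00 mm.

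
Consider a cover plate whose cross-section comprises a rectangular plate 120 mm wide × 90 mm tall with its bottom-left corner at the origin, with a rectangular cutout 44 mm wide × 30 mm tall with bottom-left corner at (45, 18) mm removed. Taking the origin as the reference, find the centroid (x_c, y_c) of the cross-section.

x_c = 59.03 mm, y_c = 46.67 mm

plate: A = 120 × 90 = 10800.00, centroid at (60.00, 45.00).
hole: A = −(44 × 30) = -1320.00, centroid at (67.00, 33.00).
ΣA = 9480.00 mm²
ΣAx_c = (10800.00)(60.00) + (-1320.00)(67.00) = 559560.00 mm³
ΣAy_c = (10800.00)(45.00) + (-1320.00)(33.00) = 442440.00 mm³
x_c = 559560.00 / 9480.00 = 59.03 mm
y_c = 442440.00 / 9480.00 = 46.67 mm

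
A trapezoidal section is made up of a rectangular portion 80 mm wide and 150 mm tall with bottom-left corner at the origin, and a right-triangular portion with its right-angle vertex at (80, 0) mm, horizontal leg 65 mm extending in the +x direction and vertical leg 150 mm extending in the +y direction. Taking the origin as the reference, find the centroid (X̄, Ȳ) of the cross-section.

Part | A | x̄ᵢ | ȳᵢ | A·x̄ᵢ | A·ȳᵢ
rectangular portion | 12000.00 | 40.00 | 75.00 | 480000.00 | 900000.00
triangular portion | 4875.00 | 101.67 | 50.00 | 495625.00 | 243750.00
Σ | 16875.00 |  |  | 975625.00 | 1143750.00
X̄ = 975625.00 / 16875.00 = 57.81 mm
Ȳ = 1143750.00 / 16875.00 = 67.78 mm

X̄ = 57.81 mm, Ȳ = 67.78 mm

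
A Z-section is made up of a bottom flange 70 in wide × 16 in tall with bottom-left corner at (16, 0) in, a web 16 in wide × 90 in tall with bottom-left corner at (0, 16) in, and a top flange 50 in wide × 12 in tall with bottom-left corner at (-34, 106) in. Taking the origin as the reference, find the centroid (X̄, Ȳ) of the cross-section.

X̄ = 20.01 in, Ȳ = 51.90 in

Part | A | x̄ᵢ | ȳᵢ | A·x̄ᵢ | A·ȳᵢ
bottom flange | 1120.00 | 51.00 | 8.00 | 57120.00 | 8960.00
web | 1440.00 | 8.00 | 61.00 | 11520.00 | 87840.00
top flange | 600.00 | -9.00 | 112.00 | -5400.00 | 67200.00
Σ | 3160.00 |  |  | 63240.00 | 164000.00
X̄ = 63240.00 / 3160.00 = 20.01 in
Ȳ = 164000.00 / 3160.00 = 51.90 in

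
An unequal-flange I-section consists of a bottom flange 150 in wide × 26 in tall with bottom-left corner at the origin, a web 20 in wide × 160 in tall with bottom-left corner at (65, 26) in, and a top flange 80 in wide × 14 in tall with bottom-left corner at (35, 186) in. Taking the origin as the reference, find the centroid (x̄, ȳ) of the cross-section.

bottom flange: A = 150 × 26 = 3900.00, centroid at (75.00, 13.00).
web: A = 20 × 160 = 3200.00, centroid at (75.00, 106.00).
top flange: A = 80 × 14 = 1120.00, centroid at (75.00, 193.00).
ΣA = 8220.00 in²
ΣAx̄ = (3900.00)(75.00) + (3200.00)(75.00) + (1120.00)(75.00) = 616500.00 in³
ΣAȳ = (3900.00)(13.00) + (3200.00)(106.00) + (1120.00)(193.00) = 606060.00 in³
x̄ = 616500.00 / 8220.00 = 75.00 in
ȳ = 606060.00 / 8220.00 = 73.73 in

x̄ = 75.00 in, ȳ = 73.73 in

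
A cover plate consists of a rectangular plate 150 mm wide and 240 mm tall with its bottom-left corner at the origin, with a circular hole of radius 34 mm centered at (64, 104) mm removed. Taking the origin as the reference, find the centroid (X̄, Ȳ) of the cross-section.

plate: A = 150 × 240 = 36000.00, centroid at (75.00, 120.00).
hole: A = −π·34² = -3631.68, centroid at (64.00, 104.00).
ΣA = 32368.32 mm², ΣAX̄ = 2467572.41 mm³, ΣAȲ = 3942305.16 mm³.
X̄ = 2467572.41/32368.32 = 76.23 mm; Ȳ = 3942305.16/32368.32 = 121.80 mm.

X̄ = 76.23 mm, Ȳ = 121.80 mm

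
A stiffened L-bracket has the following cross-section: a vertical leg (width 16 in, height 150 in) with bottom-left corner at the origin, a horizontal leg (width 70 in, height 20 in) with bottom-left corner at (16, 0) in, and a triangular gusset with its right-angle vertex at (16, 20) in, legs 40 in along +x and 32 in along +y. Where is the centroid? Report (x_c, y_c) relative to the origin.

Part | A | x̄ᵢ | ȳᵢ | A·x̄ᵢ | A·ȳᵢ
vertical leg | 2400.00 | 8.00 | 75.00 | 19200.00 | 180000.00
horizontal leg | 1400.00 | 51.00 | 10.00 | 71400.00 | 14000.00
gusset | 640.00 | 29.33 | 30.67 | 18773.33 | 19626.67
Σ | 4440.00 |  |  | 109373.33 | 213626.67
x_c = 109373.33 / 4440.00 = 24.63 in
y_c = 213626.67 / 4440.00 = 48.11 in

x_c = 24.63 in, y_c = 48.11 in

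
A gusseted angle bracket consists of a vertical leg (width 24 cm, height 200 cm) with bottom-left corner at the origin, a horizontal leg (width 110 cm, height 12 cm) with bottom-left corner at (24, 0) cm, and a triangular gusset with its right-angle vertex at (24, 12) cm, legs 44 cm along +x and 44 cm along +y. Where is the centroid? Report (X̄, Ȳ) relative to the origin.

vertical leg: A = 24 × 200 = 4800.00, centroid at (12.00, 100.00).
horizontal leg: A = 110 × 12 = 1320.00, centroid at (79.00, 6.00).
gusset: A = ½·44·44 = 968.00, centroid at (38.67, 26.67).
ΣA = 7088.00 cm², ΣAX̄ = 199309.33 cm³, ΣAȲ = 513733.33 cm³.
X̄ = 199309.33/7088.00 = 28.12 cm; Ȳ = 513733.33/7088.00 = 72.48 cm.

X̄ = 28.12 cm, Ȳ = 72.48 cm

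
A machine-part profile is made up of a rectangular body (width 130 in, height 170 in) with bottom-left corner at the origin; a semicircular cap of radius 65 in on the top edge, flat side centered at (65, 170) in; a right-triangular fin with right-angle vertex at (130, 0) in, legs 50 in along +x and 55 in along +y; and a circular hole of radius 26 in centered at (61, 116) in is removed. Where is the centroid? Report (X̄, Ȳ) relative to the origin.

Part | A | x̄ᵢ | ȳᵢ | A·x̄ᵢ | A·ȳᵢ
rectangular body | 22100.00 | 65.00 | 85.00 | 1436500.00 | 1878500.00
semicircular top | 6636.61 | 65.00 | 197.59 | 431379.94 | 1311307.80
triangular fin | 1375.00 | 146.67 | 18.33 | 201666.67 | 25208.33
hole | -2123.72 | 61.00 | 116.00 | -129546.71 | -246351.13
Σ | 27987.90 |  |  | 1939999.89 | 2968665.00
X̄ = 1939999.89 / 27987.90 = 69.32 in
Ȳ = 2968665.00 / 27987.90 = 106.07 in

X̄ = 69.32 in, Ȳ = 106.07 in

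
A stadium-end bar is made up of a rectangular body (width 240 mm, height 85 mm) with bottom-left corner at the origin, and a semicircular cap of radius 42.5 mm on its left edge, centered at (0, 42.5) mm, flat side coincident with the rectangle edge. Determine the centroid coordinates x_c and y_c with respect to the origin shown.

x_c = 103.15 mm, y_c = 42.50 mm

Part | A | x̄ᵢ | ȳᵢ | A·x̄ᵢ | A·ȳᵢ
rectangular body | 20400.00 | 120.00 | 42.50 | 2448000.00 | 867000.00
semicircular end | 2837.25 | -18.04 | 42.50 | -51177.08 | 120583.16
Σ | 23237.25 |  |  | 2396822.92 | 987583.16
x_c = 2396822.92 / 23237.25 = 103.15 mm
y_c = 987583.16 / 23237.25 = 42.50 mm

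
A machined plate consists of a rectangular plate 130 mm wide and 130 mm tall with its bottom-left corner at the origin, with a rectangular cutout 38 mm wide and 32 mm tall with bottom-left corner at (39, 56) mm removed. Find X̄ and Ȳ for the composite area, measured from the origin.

X̄ = 65.54 mm, Ȳ = 64.46 mm

Part | A | x̄ᵢ | ȳᵢ | A·x̄ᵢ | A·ȳᵢ
plate | 16900.00 | 65.00 | 65.00 | 1098500.00 | 1098500.00
hole | -1216.00 | 58.00 | 72.00 | -70528.00 | -87552.00
Σ | 15684.00 |  |  | 1027972.00 | 1010948.00
X̄ = 1027972.00 / 15684.00 = 65.54 mm
Ȳ = 1010948.00 / 15684.00 = 64.46 mm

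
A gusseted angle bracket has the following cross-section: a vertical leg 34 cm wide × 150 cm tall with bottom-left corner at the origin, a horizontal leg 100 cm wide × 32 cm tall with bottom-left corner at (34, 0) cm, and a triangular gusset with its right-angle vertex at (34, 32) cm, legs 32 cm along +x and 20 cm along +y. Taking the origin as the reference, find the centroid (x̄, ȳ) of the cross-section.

x̄ = 42.90 cm, ȳ = 51.75 cm

Part | A | x̄ᵢ | ȳᵢ | A·x̄ᵢ | A·ȳᵢ
vertical leg | 5100.00 | 17.00 | 75.00 | 86700.00 | 382500.00
horizontal leg | 3200.00 | 84.00 | 16.00 | 268800.00 | 51200.00
gusset | 320.00 | 44.67 | 38.67 | 14293.33 | 12373.33
Σ | 8620.00 |  |  | 369793.33 | 446073.33
x̄ = 369793.33 / 8620.00 = 42.90 cm
ȳ = 446073.33 / 8620.00 = 51.75 cm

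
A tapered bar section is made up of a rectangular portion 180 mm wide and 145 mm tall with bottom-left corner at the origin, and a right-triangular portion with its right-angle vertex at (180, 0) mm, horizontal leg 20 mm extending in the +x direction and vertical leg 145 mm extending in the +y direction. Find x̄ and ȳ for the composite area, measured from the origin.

rectangular portion: A = 180 × 145 = 26100.00, centroid at (90.00, 72.50).
triangular portion: A = ½·20·145 = 1450.00, centroid at (186.67, 48.33).
ΣA = 27550.00 mm², ΣAx̄ = 2619666.67 mm³, ΣAȳ = 1962333.33 mm³.
x̄ = 2619666.67/27550.00 = 95.09 mm; ȳ = 1962333.33/27550.00 = 71.23 mm.

x̄ = 95.09 mm, ȳ = 71.23 mm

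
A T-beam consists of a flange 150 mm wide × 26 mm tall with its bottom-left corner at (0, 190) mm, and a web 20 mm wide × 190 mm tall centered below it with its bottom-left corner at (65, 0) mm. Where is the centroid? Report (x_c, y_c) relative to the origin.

x_c = 75.00 mm, y_c = 149.70 mm

web: A = 20 × 190 = 3800.00, centroid at (75.00, 95.00).
flange: A = 150 × 26 = 3900.00, centroid at (75.00, 203.00).
ΣA = 7700.00 mm², ΣAx_c = 577500.00 mm³, ΣAy_c = 1152700.00 mm³.
x_c = 577500.00/7700.00 = 75.00 mm; y_c = 1152700.00/7700.00 = 149.70 mm.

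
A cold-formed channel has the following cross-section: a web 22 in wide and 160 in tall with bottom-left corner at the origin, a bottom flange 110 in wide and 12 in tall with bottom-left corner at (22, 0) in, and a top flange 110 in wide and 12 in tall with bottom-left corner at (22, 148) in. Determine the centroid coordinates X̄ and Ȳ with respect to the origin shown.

X̄ = 39.29 in, Ȳ = 80.00 in

web: A = 22 × 160 = 3520.00, centroid at (11.00, 80.00).
bottom flange: A = 110 × 12 = 1320.00, centroid at (77.00, 6.00).
top flange: A = 110 × 12 = 1320.00, centroid at (77.00, 154.00).
ΣA = 6160.00 in², ΣAX̄ = 242000.00 in³, ΣAȲ = 492800.00 in³.
X̄ = 242000.00/6160.00 = 39.29 in; Ȳ = 492800.00/6160.00 = 80.00 in.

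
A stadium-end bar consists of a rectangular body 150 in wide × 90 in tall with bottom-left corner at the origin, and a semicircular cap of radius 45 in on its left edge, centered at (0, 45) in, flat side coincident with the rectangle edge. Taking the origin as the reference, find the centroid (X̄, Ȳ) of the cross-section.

rectangular body: A = 150 × 90 = 13500.00, centroid at (75.00, 45.00).
semicircular end: A = ½π·45² = 3180.86, centroid at (-19.10, 45.00).
ΣA = 16680.86 in², ΣAX̄ = 951750.00 in³, ΣAȲ = 750638.82 in³.
X̄ = 951750.00/16680.86 = 57.06 in; Ȳ = 750638.82/16680.86 = 45.00 in.

X̄ = 57.06 in, Ȳ = 45.00 in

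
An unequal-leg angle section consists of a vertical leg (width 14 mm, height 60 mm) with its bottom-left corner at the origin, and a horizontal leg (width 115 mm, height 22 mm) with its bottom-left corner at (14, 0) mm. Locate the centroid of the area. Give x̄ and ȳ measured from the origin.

x̄ = 55.42 mm, ȳ = 15.74 mm

vertical leg: A = 14 × 60 = 840.00, centroid at (7.00, 30.00).
horizontal leg: A = 115 × 22 = 2530.00, centroid at (71.50, 11.00).
ΣA = 3370.00 mm², ΣAx̄ = 186775.00 mm³, ΣAȳ = 53030.00 mm³.
x̄ = 186775.00/3370.00 = 55.42 mm; ȳ = 53030.00/3370.00 = 15.74 mm.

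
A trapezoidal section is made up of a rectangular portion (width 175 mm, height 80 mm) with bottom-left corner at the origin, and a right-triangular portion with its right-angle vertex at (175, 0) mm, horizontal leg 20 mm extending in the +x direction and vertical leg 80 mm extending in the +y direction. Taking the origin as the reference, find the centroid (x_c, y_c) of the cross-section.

rectangular portion: A = 175 × 80 = 14000.00, centroid at (87.50, 40.00).
triangular portion: A = ½·20·80 = 800.00, centroid at (181.67, 26.67).
ΣA = 14800.00 mm², ΣAx_c = 1370333.33 mm³, ΣAy_c = 581333.33 mm³.
x_c = 1370333.33/14800.00 = 92.59 mm; y_c = 581333.33/14800.00 = 39.28 mm.

x_c = 92.59 mm, y_c = 39.28 mm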